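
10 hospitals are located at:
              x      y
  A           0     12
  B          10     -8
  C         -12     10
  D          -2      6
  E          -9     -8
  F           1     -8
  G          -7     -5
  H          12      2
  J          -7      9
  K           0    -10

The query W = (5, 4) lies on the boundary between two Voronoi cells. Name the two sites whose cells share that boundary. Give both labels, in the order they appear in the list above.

Squared distances from W to each site:
|WA|² = 25 + 64 = 89
|WB|² = 25 + 144 = 169
|WC|² = 289 + 36 = 325
|WD|² = 49 + 4 = 53
|WE|² = 196 + 144 = 340
|WF|² = 16 + 144 = 160
|WG|² = 144 + 81 = 225
|WH|² = 49 + 4 = 53
|WJ|² = 144 + 25 = 169
|WK|² = 25 + 196 = 221
W is equidistant from D and H (both at squared distance 53), and every other site is strictly farther — so W lies on the D–H Voronoi edge.

D and H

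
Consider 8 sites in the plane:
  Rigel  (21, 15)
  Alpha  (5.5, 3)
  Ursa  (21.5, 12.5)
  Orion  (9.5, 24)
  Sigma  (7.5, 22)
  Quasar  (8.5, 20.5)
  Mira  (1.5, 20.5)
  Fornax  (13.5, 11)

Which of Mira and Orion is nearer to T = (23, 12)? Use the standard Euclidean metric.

Compare squared distances:
d²(T, Mira) = (23−1.5)² + (12−20.5)² = 462.25 + 72.25 = 534.5
d²(T, Orion) = (23−9.5)² + (12−24)² = 182.25 + 144 = 326.25
534.5 > 326.25, so Orion is closer.

Orion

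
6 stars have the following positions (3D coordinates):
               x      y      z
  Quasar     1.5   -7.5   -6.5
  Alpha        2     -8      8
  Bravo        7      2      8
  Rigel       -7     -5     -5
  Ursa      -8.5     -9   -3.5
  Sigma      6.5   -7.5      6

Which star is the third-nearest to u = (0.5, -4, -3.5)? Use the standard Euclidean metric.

Ursa

Compare squared distances (the ordering matches that of the actual distances):
d²(u, Quasar) = (0.5−1.5)² + (-4−(-7.5))² + (-3.5−(-6.5))² = 1 + 12.25 + 9 = 22.25
d²(u, Alpha) = (0.5−2)² + (-4−(-8))² + (-3.5−8)² = 2.25 + 16 + 132.25 = 150.5
d²(u, Bravo) = (0.5−7)² + (-4−2)² + (-3.5−8)² = 42.25 + 36 + 132.25 = 210.5
d²(u, Rigel) = (0.5−(-7))² + (-4−(-5))² + (-3.5−(-5))² = 56.25 + 1 + 2.25 = 59.5
d²(u, Ursa) = (0.5−(-8.5))² + (-4−(-9))² + (-3.5−(-3.5))² = 81 + 25 + 0 = 106
d²(u, Sigma) = (0.5−6.5)² + (-4−(-7.5))² + (-3.5−6)² = 36 + 12.25 + 90.25 = 138.5
Sorted ascending: Quasar, Rigel, Ursa, Sigma, … — the third-nearest is Ursa.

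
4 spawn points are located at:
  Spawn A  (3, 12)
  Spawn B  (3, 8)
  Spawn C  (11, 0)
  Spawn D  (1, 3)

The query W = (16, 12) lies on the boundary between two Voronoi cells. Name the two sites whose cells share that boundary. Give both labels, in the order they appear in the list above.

Squared distances from W to each site:
d²(W, Spawn A) = (16−3)² + (12−12)² = 169 + 0 = 169
d²(W, Spawn B) = (16−3)² + (12−8)² = 169 + 16 = 185
d²(W, Spawn C) = (16−11)² + (12−0)² = 25 + 144 = 169
d²(W, Spawn D) = (16−1)² + (12−3)² = 225 + 81 = 306
W is equidistant from Spawn A and Spawn C (both at squared distance 169), and every other site is strictly farther — so W lies on the Spawn A–Spawn C Voronoi edge.

Spawn A and Spawn C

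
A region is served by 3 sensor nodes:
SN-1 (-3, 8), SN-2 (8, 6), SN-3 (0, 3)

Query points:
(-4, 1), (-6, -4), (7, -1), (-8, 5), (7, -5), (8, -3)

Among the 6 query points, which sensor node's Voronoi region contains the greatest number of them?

(-4, 1) — d² to each: SN-1:50, SN-2:169, SN-3:20 → nearest is SN-3
(-6, -4) — d² to each: SN-1:153, SN-2:296, SN-3:85 → nearest is SN-3
(7, -1) — d² to each: SN-1:181, SN-2:50, SN-3:65 → nearest is SN-2
(-8, 5) — d² to each: SN-1:34, SN-2:257, SN-3:68 → nearest is SN-1
(7, -5) — d² to each: SN-1:269, SN-2:122, SN-3:113 → nearest is SN-3
(8, -3) — d² to each: SN-1:242, SN-2:81, SN-3:100 → nearest is SN-2
Tally — SN-1:1, SN-2:2, SN-3:3. SN-3 captures the most (3).

SN-3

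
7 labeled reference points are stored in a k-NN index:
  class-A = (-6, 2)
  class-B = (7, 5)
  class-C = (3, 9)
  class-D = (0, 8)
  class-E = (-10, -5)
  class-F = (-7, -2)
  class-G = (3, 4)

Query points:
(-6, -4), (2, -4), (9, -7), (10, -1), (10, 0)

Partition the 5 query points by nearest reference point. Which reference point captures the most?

(-6, -4) — d² to each: class-A:36, class-B:250, class-C:250, class-D:180, class-E:17, class-F:5, class-G:145 → nearest is class-F
(2, -4) — d² to each: class-A:100, class-B:106, class-C:170, class-D:148, class-E:145, class-F:85, class-G:65 → nearest is class-G
(9, -7) — d² to each: class-A:306, class-B:148, class-C:292, class-D:306, class-E:365, class-F:281, class-G:157 → nearest is class-B
(10, -1) — d² to each: class-A:265, class-B:45, class-C:149, class-D:181, class-E:416, class-F:290, class-G:74 → nearest is class-B
(10, 0) — d² to each: class-A:260, class-B:34, class-C:130, class-D:164, class-E:425, class-F:293, class-G:65 → nearest is class-B
Tally — class-B:3, class-F:1, class-G:1. class-B captures the most (3).

class-B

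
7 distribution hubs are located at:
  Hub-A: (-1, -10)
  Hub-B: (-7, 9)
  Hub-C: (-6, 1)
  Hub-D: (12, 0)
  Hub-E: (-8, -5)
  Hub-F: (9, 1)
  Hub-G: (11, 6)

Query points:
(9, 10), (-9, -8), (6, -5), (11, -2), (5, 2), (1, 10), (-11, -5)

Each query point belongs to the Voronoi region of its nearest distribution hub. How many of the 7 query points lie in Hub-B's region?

(9, 10) — d² to each: Hub-A:500, Hub-B:257, Hub-C:306, Hub-D:109, Hub-E:514, Hub-F:81, Hub-G:20 → nearest is Hub-G
(-9, -8) — d² to each: Hub-A:68, Hub-B:293, Hub-C:90, Hub-D:505, Hub-E:10, Hub-F:405, Hub-G:596 → nearest is Hub-E
(6, -5) — d² to each: Hub-A:74, Hub-B:365, Hub-C:180, Hub-D:61, Hub-E:196, Hub-F:45, Hub-G:146 → nearest is Hub-F
(11, -2) — d² to each: Hub-A:208, Hub-B:445, Hub-C:298, Hub-D:5, Hub-E:370, Hub-F:13, Hub-G:64 → nearest is Hub-D
(5, 2) — d² to each: Hub-A:180, Hub-B:193, Hub-C:122, Hub-D:53, Hub-E:218, Hub-F:17, Hub-G:52 → nearest is Hub-F
(1, 10) — d² to each: Hub-A:404, Hub-B:65, Hub-C:130, Hub-D:221, Hub-E:306, Hub-F:145, Hub-G:116 → nearest is Hub-B
(-11, -5) — d² to each: Hub-A:125, Hub-B:212, Hub-C:61, Hub-D:554, Hub-E:9, Hub-F:436, Hub-G:605 → nearest is Hub-E
1 of the 7 points has Hub-B as nearest.

1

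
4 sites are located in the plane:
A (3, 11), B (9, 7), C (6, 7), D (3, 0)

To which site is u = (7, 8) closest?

C

Since √ is increasing, it suffices to compare squared distances:
|uA|² = (7−3)² + (8−11)² = 16 + 9 = 25
|uB|² = (7−9)² + (8−7)² = 4 + 1 = 5
|uC|² = (7−6)² + (8−7)² = 1 + 1 = 2
|uD|² = (7−3)² + (8−0)² = 16 + 64 = 80
C is nearest.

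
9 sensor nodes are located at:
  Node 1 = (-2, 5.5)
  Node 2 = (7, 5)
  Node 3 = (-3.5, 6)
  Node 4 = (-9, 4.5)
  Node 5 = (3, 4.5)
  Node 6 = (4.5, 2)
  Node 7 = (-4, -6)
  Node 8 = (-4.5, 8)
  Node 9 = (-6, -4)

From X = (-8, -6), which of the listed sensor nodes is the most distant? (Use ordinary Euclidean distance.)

Compare squared distances (the ordering matches that of the actual distances):
d²(X, Node 1) = 36 + 132.25 = 168.25
d²(X, Node 2) = 225 + 121 = 346
d²(X, Node 3) = 20.25 + 144 = 164.25
d²(X, Node 4) = 1 + 110.25 = 111.25
d²(X, Node 5) = 121 + 110.25 = 231.25
d²(X, Node 6) = 156.25 + 64 = 220.25
d²(X, Node 7) = 16 + 0 = 16
d²(X, Node 8) = 12.25 + 196 = 208.25
d²(X, Node 9) = 4 + 4 = 8
The largest is to Node 2.

Node 2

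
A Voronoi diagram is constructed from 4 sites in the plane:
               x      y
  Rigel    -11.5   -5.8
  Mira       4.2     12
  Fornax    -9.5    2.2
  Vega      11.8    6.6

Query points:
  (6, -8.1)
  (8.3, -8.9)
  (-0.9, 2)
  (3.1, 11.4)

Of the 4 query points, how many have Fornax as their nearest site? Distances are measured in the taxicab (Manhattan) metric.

1

(6, -8.1) — d to each: Rigel:19.8, Mira:21.9, Fornax:25.8, Vega:20.5 → nearest is Rigel
(8.3, -8.9) — d to each: Rigel:22.9, Mira:25, Fornax:28.9, Vega:19 → nearest is Vega
(-0.9, 2) — d to each: Rigel:18.4, Mira:15.1, Fornax:8.8, Vega:17.3 → nearest is Fornax
(3.1, 11.4) — d to each: Rigel:31.8, Mira:1.7, Fornax:21.8, Vega:13.5 → nearest is Mira
1 of the 4 points has Fornax as nearest.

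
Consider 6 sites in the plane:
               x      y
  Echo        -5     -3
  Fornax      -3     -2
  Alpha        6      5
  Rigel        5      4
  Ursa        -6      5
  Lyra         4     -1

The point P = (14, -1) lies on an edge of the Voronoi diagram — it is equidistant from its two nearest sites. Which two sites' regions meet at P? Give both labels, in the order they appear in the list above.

Alpha and Lyra

Squared distances from P to each site:
d²(P, Echo) = (14−(-5))² + (-1−(-3))² = 361 + 4 = 365
d²(P, Fornax) = (14−(-3))² + (-1−(-2))² = 289 + 1 = 290
d²(P, Alpha) = (14−6)² + (-1−5)² = 64 + 36 = 100
d²(P, Rigel) = (14−5)² + (-1−4)² = 81 + 25 = 106
d²(P, Ursa) = (14−(-6))² + (-1−5)² = 400 + 36 = 436
d²(P, Lyra) = (14−4)² + (-1−(-1))² = 100 + 0 = 100
P is equidistant from Alpha and Lyra (both at squared distance 100), and every other site is strictly farther — so P lies on the Alpha–Lyra Voronoi edge.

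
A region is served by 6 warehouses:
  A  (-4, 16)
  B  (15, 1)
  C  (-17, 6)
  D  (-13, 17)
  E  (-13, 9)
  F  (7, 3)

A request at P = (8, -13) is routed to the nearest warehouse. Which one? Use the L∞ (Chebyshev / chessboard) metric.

d(P,A) = max(12, 29) = 29
d(P,B) = max(7, 14) = 14
d(P,C) = max(25, 19) = 25
d(P,D) = max(21, 30) = 30
d(P,E) = max(21, 22) = 22
d(P,F) = max(1, 16) = 16
B is nearest.

B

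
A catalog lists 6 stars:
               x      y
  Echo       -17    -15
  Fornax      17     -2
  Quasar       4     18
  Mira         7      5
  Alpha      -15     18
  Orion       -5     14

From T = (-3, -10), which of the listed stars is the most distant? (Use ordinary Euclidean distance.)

Alpha

Squared Euclidean distances:
d²(T, Echo) = 196 + 25 = 221
d²(T, Fornax) = 400 + 64 = 464
d²(T, Quasar) = 49 + 784 = 833
d²(T, Mira) = 100 + 225 = 325
d²(T, Alpha) = 144 + 784 = 928
d²(T, Orion) = 4 + 576 = 580
The largest is to Alpha.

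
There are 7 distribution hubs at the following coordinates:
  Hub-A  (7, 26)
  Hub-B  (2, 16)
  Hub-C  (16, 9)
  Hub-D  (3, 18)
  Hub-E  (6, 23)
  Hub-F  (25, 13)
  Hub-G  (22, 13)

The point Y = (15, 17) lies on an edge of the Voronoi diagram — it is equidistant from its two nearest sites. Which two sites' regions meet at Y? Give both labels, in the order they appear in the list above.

Squared distances from Y to each site:
d²(Y, Hub-A) = (15−7)² + (17−26)² = 64 + 81 = 145
d²(Y, Hub-B) = (15−2)² + (17−16)² = 169 + 1 = 170
d²(Y, Hub-C) = (15−16)² + (17−9)² = 1 + 64 = 65
d²(Y, Hub-D) = (15−3)² + (17−18)² = 144 + 1 = 145
d²(Y, Hub-E) = (15−6)² + (17−23)² = 81 + 36 = 117
d²(Y, Hub-F) = (15−25)² + (17−13)² = 100 + 16 = 116
d²(Y, Hub-G) = (15−22)² + (17−13)² = 49 + 16 = 65
Y is equidistant from Hub-C and Hub-G (both at squared distance 65), and every other site is strictly farther — so Y lies on the Hub-C–Hub-G Voronoi edge.

Hub-C and Hub-G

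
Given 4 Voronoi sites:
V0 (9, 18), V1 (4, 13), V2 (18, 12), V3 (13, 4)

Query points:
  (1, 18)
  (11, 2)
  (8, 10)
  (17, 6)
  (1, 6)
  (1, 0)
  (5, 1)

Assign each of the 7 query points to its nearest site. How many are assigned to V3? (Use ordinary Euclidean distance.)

(1, 18) — d² to each: V0:64, V1:34, V2:325, V3:340 → nearest is V1
(11, 2) — d² to each: V0:260, V1:170, V2:149, V3:8 → nearest is V3
(8, 10) — d² to each: V0:65, V1:25, V2:104, V3:61 → nearest is V1
(17, 6) — d² to each: V0:208, V1:218, V2:37, V3:20 → nearest is V3
(1, 6) — d² to each: V0:208, V1:58, V2:325, V3:148 → nearest is V1
(1, 0) — d² to each: V0:388, V1:178, V2:433, V3:160 → nearest is V3
(5, 1) — d² to each: V0:305, V1:145, V2:290, V3:73 → nearest is V3
4 of the 7 points have V3 as nearest.

4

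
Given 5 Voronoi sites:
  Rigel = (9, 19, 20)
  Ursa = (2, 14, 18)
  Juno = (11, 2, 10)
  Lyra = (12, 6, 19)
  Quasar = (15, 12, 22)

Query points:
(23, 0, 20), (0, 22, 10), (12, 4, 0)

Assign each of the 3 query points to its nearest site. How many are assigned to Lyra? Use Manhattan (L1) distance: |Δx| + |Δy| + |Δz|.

1

(23, 0, 20) — d to each: Rigel:33, Ursa:37, Juno:24, Lyra:18, Quasar:22 → nearest is Lyra
(0, 22, 10) — d to each: Rigel:22, Ursa:18, Juno:31, Lyra:37, Quasar:37 → nearest is Ursa
(12, 4, 0) — d to each: Rigel:38, Ursa:38, Juno:13, Lyra:21, Quasar:33 → nearest is Juno
1 of the 3 points has Lyra as nearest.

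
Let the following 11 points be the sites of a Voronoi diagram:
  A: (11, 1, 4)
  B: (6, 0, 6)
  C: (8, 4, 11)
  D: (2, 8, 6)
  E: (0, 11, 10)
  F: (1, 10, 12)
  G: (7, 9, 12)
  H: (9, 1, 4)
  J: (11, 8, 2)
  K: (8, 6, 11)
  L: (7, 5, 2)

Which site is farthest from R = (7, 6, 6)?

E

Compare squared distances (the ordering matches that of the actual distances):
|RA|² = (7−11)² + (6−1)² + (6−4)² = 16 + 25 + 4 = 45
|RB|² = (7−6)² + (6−0)² + (6−6)² = 1 + 36 + 0 = 37
|RC|² = (7−8)² + (6−4)² + (6−11)² = 1 + 4 + 25 = 30
|RD|² = (7−2)² + (6−8)² + (6−6)² = 25 + 4 + 0 = 29
|RE|² = (7−0)² + (6−11)² + (6−10)² = 49 + 25 + 16 = 90
|RF|² = (7−1)² + (6−10)² + (6−12)² = 36 + 16 + 36 = 88
|RG|² = (7−7)² + (6−9)² + (6−12)² = 0 + 9 + 36 = 45
|RH|² = (7−9)² + (6−1)² + (6−4)² = 4 + 25 + 4 = 33
|RJ|² = (7−11)² + (6−8)² + (6−2)² = 16 + 4 + 16 = 36
|RK|² = (7−8)² + (6−6)² + (6−11)² = 1 + 0 + 25 = 26
|RL|² = (7−7)² + (6−5)² + (6−2)² = 0 + 1 + 16 = 17
The largest is to E.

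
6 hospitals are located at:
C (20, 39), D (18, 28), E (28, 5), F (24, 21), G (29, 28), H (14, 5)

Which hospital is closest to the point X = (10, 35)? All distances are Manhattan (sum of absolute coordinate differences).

C

d(X,C) = |10−20| + |35−39| = 10 + 4 = 14
d(X,D) = |10−18| + |35−28| = 8 + 7 = 15
d(X,E) = |10−28| + |35−5| = 18 + 30 = 48
d(X,F) = |10−24| + |35−21| = 14 + 14 = 28
d(X,G) = |10−29| + |35−28| = 19 + 7 = 26
d(X,H) = |10−14| + |35−5| = 4 + 30 = 34
The smallest is to C, so X lies in the Voronoi region of C.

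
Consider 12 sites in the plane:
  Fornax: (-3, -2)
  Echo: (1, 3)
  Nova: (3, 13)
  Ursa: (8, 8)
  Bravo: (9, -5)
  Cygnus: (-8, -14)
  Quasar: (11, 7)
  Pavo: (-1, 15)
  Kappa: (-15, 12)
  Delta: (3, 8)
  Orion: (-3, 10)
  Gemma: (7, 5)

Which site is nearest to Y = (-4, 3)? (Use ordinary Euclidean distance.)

Compare squared distances (the ordering matches that of the actual distances):
d²(Y, Fornax) = (-4−(-3))² + (3−(-2))² = 1 + 25 = 26
d²(Y, Echo) = (-4−1)² + (3−3)² = 25 + 0 = 25
d²(Y, Nova) = (-4−3)² + (3−13)² = 49 + 100 = 149
d²(Y, Ursa) = (-4−8)² + (3−8)² = 144 + 25 = 169
d²(Y, Bravo) = (-4−9)² + (3−(-5))² = 169 + 64 = 233
d²(Y, Cygnus) = (-4−(-8))² + (3−(-14))² = 16 + 289 = 305
d²(Y, Quasar) = (-4−11)² + (3−7)² = 225 + 16 = 241
d²(Y, Pavo) = (-4−(-1))² + (3−15)² = 9 + 144 = 153
d²(Y, Kappa) = (-4−(-15))² + (3−12)² = 121 + 81 = 202
d²(Y, Delta) = (-4−3)² + (3−8)² = 49 + 25 = 74
d²(Y, Orion) = (-4−(-3))² + (3−10)² = 1 + 49 = 50
d²(Y, Gemma) = (-4−7)² + (3−5)² = 121 + 4 = 125
Minimum is at Echo.

Echo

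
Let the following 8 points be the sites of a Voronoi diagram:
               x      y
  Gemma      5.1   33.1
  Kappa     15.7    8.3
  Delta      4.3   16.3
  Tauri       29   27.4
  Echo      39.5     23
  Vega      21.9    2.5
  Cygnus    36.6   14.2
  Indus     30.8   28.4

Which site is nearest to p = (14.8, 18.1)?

Since √ is increasing, it suffices to compare squared distances:
d²(p, Gemma) = 94.09 + 225 = 319.09
d²(p, Kappa) = 0.81 + 96.04 = 96.85
d²(p, Delta) = 110.25 + 3.24 = 113.49
d²(p, Tauri) = 201.64 + 86.49 = 288.13
d²(p, Echo) = 610.09 + 24.01 = 634.1
d²(p, Vega) = 50.41 + 243.36 = 293.77
d²(p, Cygnus) = 475.24 + 15.21 = 490.45
d²(p, Indus) = 256 + 106.09 = 362.09
The smallest is to Kappa, so p lies in the Voronoi region of Kappa.

Kappa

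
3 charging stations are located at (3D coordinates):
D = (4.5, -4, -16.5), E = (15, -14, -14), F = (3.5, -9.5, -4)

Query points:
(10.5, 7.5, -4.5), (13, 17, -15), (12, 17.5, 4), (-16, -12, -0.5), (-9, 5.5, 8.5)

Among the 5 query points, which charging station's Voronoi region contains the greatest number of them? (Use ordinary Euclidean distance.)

F

(10.5, 7.5, -4.5) — d² to each: D:312.25, E:572.75, F:338.25 → nearest is D
(13, 17, -15) — d² to each: D:515.5, E:966, F:913.5 → nearest is D
(12, 17.5, 4) — d² to each: D:938.75, E:1325.25, F:865.25 → nearest is F
(-16, -12, -0.5) — d² to each: D:740.25, E:1147.25, F:398.75 → nearest is F
(-9, 5.5, 8.5) — d² to each: D:897.5, E:1462.5, F:537.5 → nearest is F
Tally — D:2, F:3. F captures the most (3).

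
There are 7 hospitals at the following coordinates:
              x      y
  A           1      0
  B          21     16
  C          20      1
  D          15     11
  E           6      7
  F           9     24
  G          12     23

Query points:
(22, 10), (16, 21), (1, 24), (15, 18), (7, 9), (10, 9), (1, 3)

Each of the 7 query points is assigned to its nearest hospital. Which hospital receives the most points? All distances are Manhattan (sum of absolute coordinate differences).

E

(22, 10) — d to each: A:31, B:7, C:11, D:8, E:19, F:27, G:23 → nearest is B
(16, 21) — d to each: A:36, B:10, C:24, D:11, E:24, F:10, G:6 → nearest is G
(1, 24) — d to each: A:24, B:28, C:42, D:27, E:22, F:8, G:12 → nearest is F
(15, 18) — d to each: A:32, B:8, C:22, D:7, E:20, F:12, G:8 → nearest is D
(7, 9) — d to each: A:15, B:21, C:21, D:10, E:3, F:17, G:19 → nearest is E
(10, 9) — d to each: A:18, B:18, C:18, D:7, E:6, F:16, G:16 → nearest is E
(1, 3) — d to each: A:3, B:33, C:21, D:22, E:9, F:29, G:31 → nearest is A
Tally — A:1, B:1, D:1, E:2, F:1, G:1. E captures the most (2).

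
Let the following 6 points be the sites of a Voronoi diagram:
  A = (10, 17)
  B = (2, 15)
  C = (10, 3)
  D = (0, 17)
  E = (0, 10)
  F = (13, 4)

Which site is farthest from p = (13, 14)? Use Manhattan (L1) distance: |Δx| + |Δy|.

d(p,A) = |13−10| + |14−17| = 3 + 3 = 6
d(p,B) = |13−2| + |14−15| = 11 + 1 = 12
d(p,C) = |13−10| + |14−3| = 3 + 11 = 14
d(p,D) = |13−0| + |14−17| = 13 + 3 = 16
d(p,E) = |13−0| + |14−10| = 13 + 4 = 17
d(p,F) = |13−13| + |14−4| = 0 + 10 = 10
The largest is to E.

E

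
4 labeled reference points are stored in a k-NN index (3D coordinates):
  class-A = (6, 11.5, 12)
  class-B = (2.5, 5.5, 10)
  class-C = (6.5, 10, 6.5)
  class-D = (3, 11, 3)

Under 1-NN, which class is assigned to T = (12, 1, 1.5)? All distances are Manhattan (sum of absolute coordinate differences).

class-C

d(T, class-A) = |12−6| + |1−11.5| + |1.5−12| = 6 + 10.5 + 10.5 = 27
d(T, class-B) = |12−2.5| + |1−5.5| + |1.5−10| = 9.5 + 4.5 + 8.5 = 22.5
d(T, class-C) = |12−6.5| + |1−10| + |1.5−6.5| = 5.5 + 9 + 5 = 19.5
d(T, class-D) = |12−3| + |1−11| + |1.5−3| = 9 + 10 + 1.5 = 20.5
Minimum is at class-C.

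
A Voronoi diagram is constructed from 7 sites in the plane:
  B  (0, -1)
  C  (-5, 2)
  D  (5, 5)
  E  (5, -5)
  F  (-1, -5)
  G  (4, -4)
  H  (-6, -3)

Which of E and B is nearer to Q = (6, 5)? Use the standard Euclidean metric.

B

Compare squared distances:
|QE|² = (6−5)² + (5−(-5))² = 1 + 100 = 101
|QB|² = (6−0)² + (5−(-1))² = 36 + 36 = 72
101 > 72, so B is closer.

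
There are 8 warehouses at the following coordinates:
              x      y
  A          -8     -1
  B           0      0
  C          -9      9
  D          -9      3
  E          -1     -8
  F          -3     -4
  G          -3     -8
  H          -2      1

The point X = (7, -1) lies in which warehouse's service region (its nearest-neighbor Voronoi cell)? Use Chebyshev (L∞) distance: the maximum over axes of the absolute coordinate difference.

B

d(X,A) = max(15, 0) = 15
d(X,B) = max(7, 1) = 7
d(X,C) = max(16, 10) = 16
d(X,D) = max(16, 4) = 16
d(X,E) = max(8, 7) = 8
d(X,F) = max(10, 3) = 10
d(X,G) = max(10, 7) = 10
d(X,H) = max(9, 2) = 9
B is nearest.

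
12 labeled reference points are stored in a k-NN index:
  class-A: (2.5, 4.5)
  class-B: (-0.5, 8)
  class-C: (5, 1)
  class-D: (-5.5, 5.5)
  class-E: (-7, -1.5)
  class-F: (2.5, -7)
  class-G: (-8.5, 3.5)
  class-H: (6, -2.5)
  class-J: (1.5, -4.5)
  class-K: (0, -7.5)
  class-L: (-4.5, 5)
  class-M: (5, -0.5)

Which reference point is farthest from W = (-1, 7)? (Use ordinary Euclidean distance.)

class-K

Squared Euclidean distances:
d²(W, class-A) = 12.25 + 6.25 = 18.5
d²(W, class-B) = 0.25 + 1 = 1.25
d²(W, class-C) = 36 + 36 = 72
d²(W, class-D) = 20.25 + 2.25 = 22.5
d²(W, class-E) = 36 + 72.25 = 108.25
d²(W, class-F) = 12.25 + 196 = 208.25
d²(W, class-G) = 56.25 + 12.25 = 68.5
d²(W, class-H) = 49 + 90.25 = 139.25
d²(W, class-J) = 6.25 + 132.25 = 138.5
d²(W, class-K) = 1 + 210.25 = 211.25
d²(W, class-L) = 12.25 + 4 = 16.25
d²(W, class-M) = 36 + 56.25 = 92.25
The largest is to class-K.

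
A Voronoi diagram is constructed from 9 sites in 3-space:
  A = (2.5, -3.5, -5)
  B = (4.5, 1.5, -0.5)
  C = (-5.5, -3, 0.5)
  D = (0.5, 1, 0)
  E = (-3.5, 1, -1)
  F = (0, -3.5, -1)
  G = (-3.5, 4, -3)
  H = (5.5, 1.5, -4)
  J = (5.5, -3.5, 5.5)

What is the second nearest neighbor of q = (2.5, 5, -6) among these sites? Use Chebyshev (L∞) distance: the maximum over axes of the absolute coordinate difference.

B

d(q,A) = max(0, 8.5, 1) = 8.5
d(q,B) = max(2, 3.5, 5.5) = 5.5
d(q,C) = max(8, 8, 6.5) = 8
d(q,D) = max(2, 4, 6) = 6
d(q,E) = max(6, 4, 5) = 6
d(q,F) = max(2.5, 8.5, 5) = 8.5
d(q,G) = max(6, 1, 3) = 6
d(q,H) = max(3, 3.5, 2) = 3.5
d(q,J) = max(3, 8.5, 11.5) = 11.5
Sorted ascending: H, B, D, … — the second-nearest is B.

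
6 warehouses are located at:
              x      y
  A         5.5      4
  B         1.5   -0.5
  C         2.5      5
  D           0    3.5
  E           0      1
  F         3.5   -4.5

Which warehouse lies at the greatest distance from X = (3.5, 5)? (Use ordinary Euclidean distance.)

F

Squared Euclidean distances:
|XA|² = 4 + 1 = 5
|XB|² = 4 + 30.25 = 34.25
|XC|² = 1 + 0 = 1
|XD|² = 12.25 + 2.25 = 14.5
|XE|² = 12.25 + 16 = 28.25
|XF|² = 0 + 90.25 = 90.25
The largest is to F.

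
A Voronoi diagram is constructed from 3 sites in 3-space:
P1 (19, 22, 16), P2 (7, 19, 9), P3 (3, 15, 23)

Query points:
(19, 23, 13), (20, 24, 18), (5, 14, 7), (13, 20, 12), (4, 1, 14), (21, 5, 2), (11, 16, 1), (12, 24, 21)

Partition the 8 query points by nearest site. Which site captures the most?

P2

(19, 23, 13) — d² to each: P1:10, P2:176, P3:420 → nearest is P1
(20, 24, 18) — d² to each: P1:9, P2:275, P3:395 → nearest is P1
(5, 14, 7) — d² to each: P1:341, P2:33, P3:261 → nearest is P2
(13, 20, 12) — d² to each: P1:56, P2:46, P3:246 → nearest is P2
(4, 1, 14) — d² to each: P1:670, P2:358, P3:278 → nearest is P3
(21, 5, 2) — d² to each: P1:489, P2:441, P3:865 → nearest is P2
(11, 16, 1) — d² to each: P1:325, P2:89, P3:549 → nearest is P2
(12, 24, 21) — d² to each: P1:78, P2:194, P3:166 → nearest is P1
Tally — P1:3, P2:4, P3:1. P2 captures the most (4).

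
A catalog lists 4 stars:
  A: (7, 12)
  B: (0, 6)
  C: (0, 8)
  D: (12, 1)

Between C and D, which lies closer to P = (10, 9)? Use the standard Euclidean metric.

Compare squared distances:
|PC|² = (10−0)² + (9−8)² = 100 + 1 = 101
|PD|² = (10−12)² + (9−1)² = 4 + 64 = 68
101 > 68, so D is closer.

D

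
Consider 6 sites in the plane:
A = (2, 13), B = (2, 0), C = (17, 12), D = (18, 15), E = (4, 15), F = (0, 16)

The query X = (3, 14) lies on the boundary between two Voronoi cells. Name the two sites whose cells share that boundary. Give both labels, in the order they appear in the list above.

Squared distances from X to each site:
|XA|² = (3−2)² + (14−13)² = 1 + 1 = 2
|XB|² = (3−2)² + (14−0)² = 1 + 196 = 197
|XC|² = (3−17)² + (14−12)² = 196 + 4 = 200
|XD|² = (3−18)² + (14−15)² = 225 + 1 = 226
|XE|² = (3−4)² + (14−15)² = 1 + 1 = 2
|XF|² = (3−0)² + (14−16)² = 9 + 4 = 13
X is equidistant from A and E (both at squared distance 2), and every other site is strictly farther — so X lies on the A–E Voronoi edge.

A and E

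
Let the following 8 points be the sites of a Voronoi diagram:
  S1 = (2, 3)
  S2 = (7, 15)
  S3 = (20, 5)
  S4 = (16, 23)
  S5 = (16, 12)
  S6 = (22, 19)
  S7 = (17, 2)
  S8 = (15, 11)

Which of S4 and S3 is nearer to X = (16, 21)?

S4

Compare squared distances:
|XS4|² = (16−16)² + (21−23)² = 0 + 4 = 4
|XS3|² = (16−20)² + (21−5)² = 16 + 256 = 272
4 < 272, so S4 is closer.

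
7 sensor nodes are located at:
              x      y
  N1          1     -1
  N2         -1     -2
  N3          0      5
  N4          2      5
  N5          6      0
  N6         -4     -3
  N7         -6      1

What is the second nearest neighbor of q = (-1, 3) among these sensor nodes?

N4

Since √ is increasing, it suffices to compare squared distances:
|qN1|² = 4 + 16 = 20
|qN2|² = 0 + 25 = 25
|qN3|² = 1 + 4 = 5
|qN4|² = 9 + 4 = 13
|qN5|² = 49 + 9 = 58
|qN6|² = 9 + 36 = 45
|qN7|² = 25 + 4 = 29
Sorted ascending: N3, N4, N1, … — the second-nearest is N4.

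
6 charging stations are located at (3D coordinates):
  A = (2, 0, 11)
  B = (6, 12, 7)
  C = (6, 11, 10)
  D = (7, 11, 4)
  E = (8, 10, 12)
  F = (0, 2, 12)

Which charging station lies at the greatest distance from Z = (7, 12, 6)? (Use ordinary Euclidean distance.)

Squared Euclidean distances:
|ZA|² = (7−2)² + (12−0)² + (6−11)² = 25 + 144 + 25 = 194
|ZB|² = (7−6)² + (12−12)² + (6−7)² = 1 + 0 + 1 = 2
|ZC|² = (7−6)² + (12−11)² + (6−10)² = 1 + 1 + 16 = 18
|ZD|² = (7−7)² + (12−11)² + (6−4)² = 0 + 1 + 4 = 5
|ZE|² = (7−8)² + (12−10)² + (6−12)² = 1 + 4 + 36 = 41
|ZF|² = (7−0)² + (12−2)² + (6−12)² = 49 + 100 + 36 = 185
The largest is to A.

A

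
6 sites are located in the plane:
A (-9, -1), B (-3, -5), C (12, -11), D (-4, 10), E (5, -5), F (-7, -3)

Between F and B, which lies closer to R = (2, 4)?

B

Compare squared distances:
|RF|² = (2−(-7))² + (4−(-3))² = 81 + 49 = 130
|RB|² = (2−(-3))² + (4−(-5))² = 25 + 81 = 106
130 > 106, so B is closer.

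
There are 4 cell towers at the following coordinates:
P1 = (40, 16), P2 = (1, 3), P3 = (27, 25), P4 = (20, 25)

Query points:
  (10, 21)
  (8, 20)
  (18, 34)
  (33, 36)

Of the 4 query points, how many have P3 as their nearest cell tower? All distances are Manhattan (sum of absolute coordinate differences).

(10, 21) — d to each: P1:35, P2:27, P3:21, P4:14 → nearest is P4
(8, 20) — d to each: P1:36, P2:24, P3:24, P4:17 → nearest is P4
(18, 34) — d to each: P1:40, P2:48, P3:18, P4:11 → nearest is P4
(33, 36) — d to each: P1:27, P2:65, P3:17, P4:24 → nearest is P3
1 of the 4 points has P3 as nearest.

1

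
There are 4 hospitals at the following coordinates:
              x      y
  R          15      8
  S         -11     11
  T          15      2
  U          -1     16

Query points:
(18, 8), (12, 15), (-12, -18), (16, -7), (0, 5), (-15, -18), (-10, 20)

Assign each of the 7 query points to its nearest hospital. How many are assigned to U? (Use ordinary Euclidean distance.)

1

(18, 8) — d² to each: R:9, S:850, T:45, U:425 → nearest is R
(12, 15) — d² to each: R:58, S:545, T:178, U:170 → nearest is R
(-12, -18) — d² to each: R:1405, S:842, T:1129, U:1277 → nearest is S
(16, -7) — d² to each: R:226, S:1053, T:82, U:818 → nearest is T
(0, 5) — d² to each: R:234, S:157, T:234, U:122 → nearest is U
(-15, -18) — d² to each: R:1576, S:857, T:1300, U:1352 → nearest is S
(-10, 20) — d² to each: R:769, S:82, T:949, U:97 → nearest is S
1 of the 7 points has U as nearest.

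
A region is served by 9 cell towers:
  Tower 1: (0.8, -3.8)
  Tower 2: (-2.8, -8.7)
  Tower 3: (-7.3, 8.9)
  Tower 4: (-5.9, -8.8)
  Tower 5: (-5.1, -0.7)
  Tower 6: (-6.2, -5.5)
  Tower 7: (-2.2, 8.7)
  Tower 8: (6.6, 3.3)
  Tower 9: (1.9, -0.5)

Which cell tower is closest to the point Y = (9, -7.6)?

Since √ is increasing, it suffices to compare squared distances:
d²(Y, Tower 1) = 67.24 + 14.44 = 81.68
d²(Y, Tower 2) = 139.24 + 1.21 = 140.45
d²(Y, Tower 3) = 265.69 + 272.25 = 537.94
d²(Y, Tower 4) = 222.01 + 1.44 = 223.45
d²(Y, Tower 5) = 198.81 + 47.61 = 246.42
d²(Y, Tower 6) = 231.04 + 4.41 = 235.45
d²(Y, Tower 7) = 125.44 + 265.69 = 391.13
d²(Y, Tower 8) = 5.76 + 118.81 = 124.57
d²(Y, Tower 9) = 50.41 + 50.41 = 100.82
The smallest is to Tower 1, so Y lies in the Voronoi region of Tower 1.

Tower 1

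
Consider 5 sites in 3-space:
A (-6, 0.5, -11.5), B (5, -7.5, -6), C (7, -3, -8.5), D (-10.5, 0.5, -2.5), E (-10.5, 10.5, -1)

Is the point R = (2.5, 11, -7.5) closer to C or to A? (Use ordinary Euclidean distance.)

Compare squared distances:
|RC|² = (2.5−7)² + (11−(-3))² + (-7.5−(-8.5))² = 20.25 + 196 + 1 = 217.25
|RA|² = (2.5−(-6))² + (11−0.5)² + (-7.5−(-11.5))² = 72.25 + 110.25 + 16 = 198.5
217.25 > 198.5, so A is closer.

A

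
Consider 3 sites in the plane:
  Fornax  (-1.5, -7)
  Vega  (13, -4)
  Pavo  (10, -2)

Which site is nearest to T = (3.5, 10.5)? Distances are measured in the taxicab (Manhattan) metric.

Pavo

d(T, Fornax) = |3.5−(-1.5)| + |10.5−(-7)| = 5 + 17.5 = 22.5
d(T, Vega) = |3.5−13| + |10.5−(-4)| = 9.5 + 14.5 = 24
d(T, Pavo) = |3.5−10| + |10.5−(-2)| = 6.5 + 12.5 = 19
Pavo is nearest.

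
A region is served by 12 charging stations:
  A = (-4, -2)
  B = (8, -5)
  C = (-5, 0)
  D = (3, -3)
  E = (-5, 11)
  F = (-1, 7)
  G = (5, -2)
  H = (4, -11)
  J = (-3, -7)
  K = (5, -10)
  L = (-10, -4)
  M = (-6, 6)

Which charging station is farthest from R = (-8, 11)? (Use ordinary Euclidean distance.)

Since √ is increasing, it suffices to compare squared distances:
|RA|² = (-8−(-4))² + (11−(-2))² = 16 + 169 = 185
|RB|² = (-8−8)² + (11−(-5))² = 256 + 256 = 512
|RC|² = (-8−(-5))² + (11−0)² = 9 + 121 = 130
|RD|² = (-8−3)² + (11−(-3))² = 121 + 196 = 317
|RE|² = (-8−(-5))² + (11−11)² = 9 + 0 = 9
|RF|² = (-8−(-1))² + (11−7)² = 49 + 16 = 65
|RG|² = (-8−5)² + (11−(-2))² = 169 + 169 = 338
|RH|² = (-8−4)² + (11−(-11))² = 144 + 484 = 628
|RJ|² = (-8−(-3))² + (11−(-7))² = 25 + 324 = 349
|RK|² = (-8−5)² + (11−(-10))² = 169 + 441 = 610
|RL|² = (-8−(-10))² + (11−(-4))² = 4 + 225 = 229
|RM|² = (-8−(-6))² + (11−6)² = 4 + 25 = 29
The largest is to H.

H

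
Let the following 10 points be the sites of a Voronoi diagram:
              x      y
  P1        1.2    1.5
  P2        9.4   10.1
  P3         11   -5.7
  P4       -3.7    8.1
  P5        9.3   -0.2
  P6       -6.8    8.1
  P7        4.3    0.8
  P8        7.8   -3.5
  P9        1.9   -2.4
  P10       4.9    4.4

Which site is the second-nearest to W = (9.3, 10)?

Since √ is increasing, it suffices to compare squared distances:
|WP1|² = (9.3−1.2)² + (10−1.5)² = 65.61 + 72.25 = 137.86
|WP2|² = (9.3−9.4)² + (10−10.1)² = 0.01 + 0.01 = 0.02
|WP3|² = (9.3−11)² + (10−(-5.7))² = 2.89 + 246.49 = 249.38
|WP4|² = (9.3−(-3.7))² + (10−8.1)² = 169 + 3.61 = 172.61
|WP5|² = (9.3−9.3)² + (10−(-0.2))² = 0 + 104.04 = 104.04
|WP6|² = (9.3−(-6.8))² + (10−8.1)² = 259.21 + 3.61 = 262.82
|WP7|² = (9.3−4.3)² + (10−0.8)² = 25 + 84.64 = 109.64
|WP8|² = (9.3−7.8)² + (10−(-3.5))² = 2.25 + 182.25 = 184.5
|WP9|² = (9.3−1.9)² + (10−(-2.4))² = 54.76 + 153.76 = 208.52
d²(W, P10) = (9.3−4.9)² + (10−4.4)² = 19.36 + 31.36 = 50.72
Sorted ascending: P2, P10, P5, … — the second-nearest is P10.

P10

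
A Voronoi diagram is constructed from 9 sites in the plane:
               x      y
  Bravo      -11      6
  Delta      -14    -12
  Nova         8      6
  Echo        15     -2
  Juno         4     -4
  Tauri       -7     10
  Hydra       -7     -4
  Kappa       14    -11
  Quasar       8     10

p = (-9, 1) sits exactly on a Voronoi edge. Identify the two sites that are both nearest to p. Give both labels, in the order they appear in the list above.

Squared distances from p to each site:
d²(p, Bravo) = (-9−(-11))² + (1−6)² = 4 + 25 = 29
d²(p, Delta) = (-9−(-14))² + (1−(-12))² = 25 + 169 = 194
d²(p, Nova) = (-9−8)² + (1−6)² = 289 + 25 = 314
d²(p, Echo) = (-9−15)² + (1−(-2))² = 576 + 9 = 585
d²(p, Juno) = (-9−4)² + (1−(-4))² = 169 + 25 = 194
d²(p, Tauri) = (-9−(-7))² + (1−10)² = 4 + 81 = 85
d²(p, Hydra) = (-9−(-7))² + (1−(-4))² = 4 + 25 = 29
d²(p, Kappa) = (-9−14)² + (1−(-11))² = 529 + 144 = 673
d²(p, Quasar) = (-9−8)² + (1−10)² = 289 + 81 = 370
p is equidistant from Bravo and Hydra (both at squared distance 29), and every other site is strictly farther — so p lies on the Bravo–Hydra Voronoi edge.

Bravo and Hydra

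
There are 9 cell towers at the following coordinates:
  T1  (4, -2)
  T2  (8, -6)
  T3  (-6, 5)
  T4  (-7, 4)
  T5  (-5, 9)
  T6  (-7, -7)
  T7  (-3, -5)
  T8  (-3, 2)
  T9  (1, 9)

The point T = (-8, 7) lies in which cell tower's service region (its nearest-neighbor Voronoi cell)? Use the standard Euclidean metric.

Compare squared distances (the ordering matches that of the actual distances):
|TT1|² = (-8−4)² + (7−(-2))² = 144 + 81 = 225
|TT2|² = (-8−8)² + (7−(-6))² = 256 + 169 = 425
|TT3|² = (-8−(-6))² + (7−5)² = 4 + 4 = 8
|TT4|² = (-8−(-7))² + (7−4)² = 1 + 9 = 10
|TT5|² = (-8−(-5))² + (7−9)² = 9 + 4 = 13
|TT6|² = (-8−(-7))² + (7−(-7))² = 1 + 196 = 197
|TT7|² = (-8−(-3))² + (7−(-5))² = 25 + 144 = 169
|TT8|² = (-8−(-3))² + (7−2)² = 25 + 25 = 50
|TT9|² = (-8−1)² + (7−9)² = 81 + 4 = 85
Minimum is at T3.

T3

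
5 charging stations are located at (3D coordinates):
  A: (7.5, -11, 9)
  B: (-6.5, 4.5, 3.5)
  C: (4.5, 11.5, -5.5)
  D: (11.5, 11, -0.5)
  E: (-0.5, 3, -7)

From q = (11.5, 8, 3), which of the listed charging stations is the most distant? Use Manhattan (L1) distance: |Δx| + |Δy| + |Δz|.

d(q,A) = 4 + 19 + 6 = 29
d(q,B) = 18 + 3.5 + 0.5 = 22
d(q,C) = 7 + 3.5 + 8.5 = 19
d(q,D) = 0 + 3 + 3.5 = 6.5
d(q,E) = 12 + 5 + 10 = 27
The largest is to A.

A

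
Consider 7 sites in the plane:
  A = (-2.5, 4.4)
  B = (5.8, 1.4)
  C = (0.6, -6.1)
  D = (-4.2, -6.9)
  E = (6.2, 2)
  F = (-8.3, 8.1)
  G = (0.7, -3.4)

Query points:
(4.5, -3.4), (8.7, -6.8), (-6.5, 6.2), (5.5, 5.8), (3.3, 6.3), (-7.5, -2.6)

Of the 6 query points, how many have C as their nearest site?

(4.5, -3.4) — d² to each: A:109.84, B:24.73, C:22.5, D:87.94, E:32.05, F:296.09, G:14.44 → nearest is G
(8.7, -6.8) — d² to each: A:250.88, B:75.65, C:66.1, D:166.42, E:83.69, F:511.01, G:75.56 → nearest is C
(-6.5, 6.2) — d² to each: A:19.24, B:174.33, C:201.7, D:176.9, E:178.93, F:6.85, G:144 → nearest is F
(5.5, 5.8) — d² to each: A:65.96, B:19.45, C:165.62, D:255.38, E:14.93, F:195.73, G:107.68 → nearest is E
(3.3, 6.3) — d² to each: A:37.25, B:30.26, C:161.05, D:230.49, E:26.9, F:137.8, G:100.85 → nearest is E
(-7.5, -2.6) — d² to each: A:74, B:192.89, C:77.86, D:29.38, E:208.85, F:115.13, G:67.88 → nearest is D
1 of the 6 points has C as nearest.

1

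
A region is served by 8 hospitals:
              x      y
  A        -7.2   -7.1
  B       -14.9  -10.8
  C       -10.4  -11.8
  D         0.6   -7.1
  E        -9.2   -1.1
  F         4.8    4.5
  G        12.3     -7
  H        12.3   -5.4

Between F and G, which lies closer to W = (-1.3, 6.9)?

Compare squared distances:
|WF|² = (-1.3−4.8)² + (6.9−4.5)² = 37.21 + 5.76 = 42.97
|WG|² = (-1.3−12.3)² + (6.9−(-7))² = 184.96 + 193.21 = 378.17
42.97 < 378.17, so F is closer.

F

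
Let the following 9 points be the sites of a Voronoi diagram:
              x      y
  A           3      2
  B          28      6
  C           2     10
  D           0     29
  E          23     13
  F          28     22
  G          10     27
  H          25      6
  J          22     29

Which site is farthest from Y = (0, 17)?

Squared Euclidean distances:
|YA|² = (0−3)² + (17−2)² = 9 + 225 = 234
|YB|² = (0−28)² + (17−6)² = 784 + 121 = 905
|YC|² = (0−2)² + (17−10)² = 4 + 49 = 53
|YD|² = (0−0)² + (17−29)² = 0 + 144 = 144
|YE|² = (0−23)² + (17−13)² = 529 + 16 = 545
|YF|² = (0−28)² + (17−22)² = 784 + 25 = 809
|YG|² = (0−10)² + (17−27)² = 100 + 100 = 200
|YH|² = (0−25)² + (17−6)² = 625 + 121 = 746
|YJ|² = (0−22)² + (17−29)² = 484 + 144 = 628
The largest is to B.

B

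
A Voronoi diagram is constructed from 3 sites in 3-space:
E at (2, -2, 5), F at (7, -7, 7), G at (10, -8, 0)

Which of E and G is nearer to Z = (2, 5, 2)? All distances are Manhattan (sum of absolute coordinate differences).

E

d(Z,E) = |2−2| + |5−(-2)| + |2−5| = 0 + 7 + 3 = 10
d(Z,G) = |2−10| + |5−(-8)| + |2−0| = 8 + 13 + 2 = 23
10 < 23, so E is closer.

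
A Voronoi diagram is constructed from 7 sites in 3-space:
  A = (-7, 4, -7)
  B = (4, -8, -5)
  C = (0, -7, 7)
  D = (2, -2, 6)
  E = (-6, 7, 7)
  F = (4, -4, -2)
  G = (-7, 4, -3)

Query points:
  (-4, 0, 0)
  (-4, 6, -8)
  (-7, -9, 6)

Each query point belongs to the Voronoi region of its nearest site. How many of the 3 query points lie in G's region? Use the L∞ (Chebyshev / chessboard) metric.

1

(-4, 0, 0) — d to each: A:7, B:8, C:7, D:6, E:7, F:8, G:4 → nearest is G
(-4, 6, -8) — d to each: A:3, B:14, C:15, D:14, E:15, F:10, G:5 → nearest is A
(-7, -9, 6) — d to each: A:13, B:11, C:7, D:9, E:16, F:11, G:13 → nearest is C
1 of the 3 points has G as nearest.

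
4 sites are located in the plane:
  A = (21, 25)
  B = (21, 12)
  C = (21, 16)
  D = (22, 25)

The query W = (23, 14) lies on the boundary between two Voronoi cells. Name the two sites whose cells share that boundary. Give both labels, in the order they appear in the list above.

Squared distances from W to each site:
|WA|² = (23−21)² + (14−25)² = 4 + 121 = 125
|WB|² = (23−21)² + (14−12)² = 4 + 4 = 8
|WC|² = (23−21)² + (14−16)² = 4 + 4 = 8
|WD|² = (23−22)² + (14−25)² = 1 + 121 = 122
W is equidistant from B and C (both at squared distance 8), and every other site is strictly farther — so W lies on the B–C Voronoi edge.

B and C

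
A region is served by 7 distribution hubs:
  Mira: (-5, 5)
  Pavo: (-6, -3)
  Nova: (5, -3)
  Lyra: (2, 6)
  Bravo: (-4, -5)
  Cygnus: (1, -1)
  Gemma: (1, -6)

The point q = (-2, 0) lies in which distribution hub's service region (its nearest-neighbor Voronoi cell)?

Squared Euclidean distances:
d²(q, Mira) = (-2−(-5))² + (0−5)² = 9 + 25 = 34
d²(q, Pavo) = (-2−(-6))² + (0−(-3))² = 16 + 9 = 25
d²(q, Nova) = (-2−5)² + (0−(-3))² = 49 + 9 = 58
d²(q, Lyra) = (-2−2)² + (0−6)² = 16 + 36 = 52
d²(q, Bravo) = (-2−(-4))² + (0−(-5))² = 4 + 25 = 29
d²(q, Cygnus) = (-2−1)² + (0−(-1))² = 9 + 1 = 10
d²(q, Gemma) = (-2−1)² + (0−(-6))² = 9 + 36 = 45
Minimum is at Cygnus.

Cygnus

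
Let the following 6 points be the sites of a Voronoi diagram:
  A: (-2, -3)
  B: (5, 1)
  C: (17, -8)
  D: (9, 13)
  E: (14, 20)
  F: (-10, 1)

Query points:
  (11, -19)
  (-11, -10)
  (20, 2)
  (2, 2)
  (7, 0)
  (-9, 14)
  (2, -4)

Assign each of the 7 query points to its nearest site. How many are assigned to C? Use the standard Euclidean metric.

(11, -19) — d² to each: A:425, B:436, C:157, D:1028, E:1530, F:841 → nearest is C
(-11, -10) — d² to each: A:130, B:377, C:788, D:929, E:1525, F:122 → nearest is F
(20, 2) — d² to each: A:509, B:226, C:109, D:242, E:360, F:901 → nearest is C
(2, 2) — d² to each: A:41, B:10, C:325, D:170, E:468, F:145 → nearest is B
(7, 0) — d² to each: A:90, B:5, C:164, D:173, E:449, F:290 → nearest is B
(-9, 14) — d² to each: A:338, B:365, C:1160, D:325, E:565, F:170 → nearest is F
(2, -4) — d² to each: A:17, B:34, C:241, D:338, E:720, F:169 → nearest is A
2 of the 7 points have C as nearest.

2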